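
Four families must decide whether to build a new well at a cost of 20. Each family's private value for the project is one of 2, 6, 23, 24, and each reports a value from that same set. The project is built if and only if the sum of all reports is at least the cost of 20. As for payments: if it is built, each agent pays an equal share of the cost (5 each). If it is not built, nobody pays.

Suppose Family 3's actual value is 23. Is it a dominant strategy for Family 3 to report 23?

Yes

Check each profile of the others' reports and compare truth against every alternative report.
Others report (2, 2, 2): truth gives 18, best alternative gives 18.
Others report (2, 2, 6): truth gives 18, best alternative gives 18.
Others report (2, 2, 23): truth gives 18, best alternative gives 18.
Others report (2, 2, 24): truth gives 18, best alternative gives 18.
Others report (2, 6, 2): truth gives 18, best alternative gives 18.
Others report (2, 6, 6): truth gives 18, best alternative gives 18.
(Remaining 58 profiles checked similarly; truth is weakly best in each.)
In every case the truthful report is at least as good as any alternative, so it is a dominant strategy.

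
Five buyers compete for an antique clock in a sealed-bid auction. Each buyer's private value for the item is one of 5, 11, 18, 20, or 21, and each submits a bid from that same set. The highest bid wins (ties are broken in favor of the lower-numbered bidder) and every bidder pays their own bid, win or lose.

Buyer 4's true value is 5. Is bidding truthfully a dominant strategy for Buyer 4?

Yes

Check each profile of the others' bids and compare truth against every alternative bid.
Others bid (5, 5, 5, 18): truth gives -5, best alternative gives -11.
Others bid (5, 5, 5, 20): truth gives -5, best alternative gives -11.
Others bid (5, 5, 5, 21): truth gives -5, best alternative gives -11.
Others bid (5, 5, 11, 5): truth gives -5, best alternative gives -11.
Others bid (5, 5, 11, 11): truth gives -5, best alternative gives -11.
Others bid (5, 5, 11, 18): truth gives -5, best alternative gives -11.
(Remaining 619 profiles checked similarly; truth is weakly best in each.)
In every case the truthful bid is at least as good as any alternative, so it is a dominant strategy.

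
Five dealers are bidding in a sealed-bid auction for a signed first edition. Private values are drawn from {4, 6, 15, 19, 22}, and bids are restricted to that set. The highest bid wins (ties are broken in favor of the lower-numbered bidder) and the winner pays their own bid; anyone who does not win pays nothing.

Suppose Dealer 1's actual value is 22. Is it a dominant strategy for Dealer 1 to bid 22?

Consider the case where Dealer 2 bids 4, Dealer 3 bids 4, Dealer 4 bids 4 and Dealer 5 bids 4.
Truthful bid 22: wins, pays 22, utility 22 - 22 = 0.
Bid 4 instead: wins, pays 4, utility 22 - 4 = 18.
Since 18 > 0, bidding 4 is strictly better here, so truthful bidding is not dominant.

No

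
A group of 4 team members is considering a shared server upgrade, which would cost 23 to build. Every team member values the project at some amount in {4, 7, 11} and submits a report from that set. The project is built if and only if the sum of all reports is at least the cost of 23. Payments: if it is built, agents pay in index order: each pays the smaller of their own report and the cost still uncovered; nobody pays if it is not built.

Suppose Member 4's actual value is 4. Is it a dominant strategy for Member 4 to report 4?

Check each profile of the others' reports and compare truth against every alternative report.
Others report (4, 7, 7): truth gives 0, best alternative gives -1.
Others report (7, 4, 7): truth gives 0, best alternative gives -1.
Others report (7, 7, 4): truth gives 0, best alternative gives -1.
Others report (4, 11, 11): truth gives 4, best alternative gives 4.
Others report (7, 7, 11): truth gives 4, best alternative gives 4.
Others report (7, 11, 7): truth gives 4, best alternative gives 4.
(Remaining 21 profiles checked similarly; truth is weakly best in each.)
In every case the truthful report is at least as good as any alternative, so it is a dominant strategy.

Yes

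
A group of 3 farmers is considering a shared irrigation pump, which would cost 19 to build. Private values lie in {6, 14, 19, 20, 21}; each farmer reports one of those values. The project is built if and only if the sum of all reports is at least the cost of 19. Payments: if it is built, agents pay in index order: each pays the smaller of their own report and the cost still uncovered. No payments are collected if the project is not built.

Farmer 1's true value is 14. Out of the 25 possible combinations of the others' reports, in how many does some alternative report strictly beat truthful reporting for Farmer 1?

24

Others report (6, 14): truth gives 0; report 6 gives 8 > 0. Violating.
Others report (6, 19): truth gives 0; report 6 gives 8 > 0. Violating.
Others report (6, 20): truth gives 0; report 6 gives 8 > 0. Violating.
Others report (6, 21): truth gives 0; report 6 gives 8 > 0. Violating.
Others report (6, 6): truth gives 0; no alternative beats it.
(Checking all 25 profiles: 24 have a profitable deviation, 1 does not.)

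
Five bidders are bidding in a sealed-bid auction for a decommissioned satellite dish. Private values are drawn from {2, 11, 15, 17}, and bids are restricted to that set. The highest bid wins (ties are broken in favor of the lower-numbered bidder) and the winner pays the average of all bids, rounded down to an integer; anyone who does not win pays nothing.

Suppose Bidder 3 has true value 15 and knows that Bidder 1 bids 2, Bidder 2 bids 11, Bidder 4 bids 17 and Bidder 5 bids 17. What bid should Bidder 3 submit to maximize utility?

Bid 2: loses, pays 0, utility 0.
Bid 11: loses, pays 0, utility 0.
Bid 15: loses, pays 0, utility 0.
Bid 17: wins, pays 12, utility 15 - 12 = 3.
The best choice is 17 with utility 3.

17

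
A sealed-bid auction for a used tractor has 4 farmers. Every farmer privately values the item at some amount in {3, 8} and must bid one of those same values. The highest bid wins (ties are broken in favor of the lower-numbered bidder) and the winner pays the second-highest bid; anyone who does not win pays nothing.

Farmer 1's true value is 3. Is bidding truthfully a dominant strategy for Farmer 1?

Yes

Check each profile of the others' bids and compare truth against every alternative bid.
Others bid (3, 3, 8): truth gives 0, best alternative gives -5.
Others bid (3, 8, 3): truth gives 0, best alternative gives -5.
Others bid (3, 8, 8): truth gives 0, best alternative gives -5.
Others bid (8, 3, 3): truth gives 0, best alternative gives -5.
Others bid (8, 3, 8): truth gives 0, best alternative gives -5.
Others bid (8, 8, 3): truth gives 0, best alternative gives -5.
(Remaining 2 profiles checked similarly; truth is weakly best in each.)
In every case the truthful bid is at least as good as any alternative, so it is a dominant strategy.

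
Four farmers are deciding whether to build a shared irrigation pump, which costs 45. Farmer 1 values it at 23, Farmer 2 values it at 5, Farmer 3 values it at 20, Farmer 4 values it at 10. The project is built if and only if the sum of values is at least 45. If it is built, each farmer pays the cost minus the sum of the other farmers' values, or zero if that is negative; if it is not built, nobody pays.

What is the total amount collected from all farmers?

17

Total value 58 ≥ cost 45, so it is built.
Farmer 1: others sum to 35; max(0, 45 - 35) = 10.
Farmer 2: others sum to 53; max(0, 45 - 53) = 0.
Farmer 3: others sum to 38; max(0, 45 - 38) = 7.
Farmer 4: others sum to 48; max(0, 45 - 48) = 0.
Total collected = 10 + 0 + 7 + 0 = 17.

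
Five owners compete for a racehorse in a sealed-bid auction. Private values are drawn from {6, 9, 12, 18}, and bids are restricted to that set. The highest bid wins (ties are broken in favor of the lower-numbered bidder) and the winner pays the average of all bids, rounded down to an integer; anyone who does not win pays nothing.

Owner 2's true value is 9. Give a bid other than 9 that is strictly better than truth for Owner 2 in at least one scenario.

12

Suppose Owner 1 bids 6, Owner 3 bids 6, Owner 4 bids 6 and Owner 5 bids 12.
Bid 9: loses, pays 0, utility 0.
Bid 12: wins, pays 8, utility 9 - 8 = 1.
So bidding 12 beats truth here (1 > 0).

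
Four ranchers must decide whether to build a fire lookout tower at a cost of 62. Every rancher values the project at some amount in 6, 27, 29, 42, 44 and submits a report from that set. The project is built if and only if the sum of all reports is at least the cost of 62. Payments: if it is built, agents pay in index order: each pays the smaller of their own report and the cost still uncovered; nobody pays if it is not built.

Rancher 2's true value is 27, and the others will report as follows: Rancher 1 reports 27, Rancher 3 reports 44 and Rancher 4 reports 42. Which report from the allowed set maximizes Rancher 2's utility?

Report 6: project built, pays 6, utility 27 - 6 = 21.
Report 27: project built, pays 27, utility 27 - 27 = 0.
Report 29: project built, pays 29, utility 27 - 29 = -2.
Report 42: project built, pays 35, utility 27 - 35 = -8.
Report 44: project built, pays 35, utility 27 - 35 = -8.
The best choice is 6 with utility 21.

6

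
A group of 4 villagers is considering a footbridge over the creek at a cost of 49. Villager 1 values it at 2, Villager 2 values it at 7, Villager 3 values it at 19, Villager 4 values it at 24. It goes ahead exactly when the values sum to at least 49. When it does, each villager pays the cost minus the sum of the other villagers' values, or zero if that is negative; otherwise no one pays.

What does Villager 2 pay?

Total value 52 ≥ cost 49, so the project is built.
The other villagers' values sum to 45.
Cost minus that sum is 49 - 45 = 4.

4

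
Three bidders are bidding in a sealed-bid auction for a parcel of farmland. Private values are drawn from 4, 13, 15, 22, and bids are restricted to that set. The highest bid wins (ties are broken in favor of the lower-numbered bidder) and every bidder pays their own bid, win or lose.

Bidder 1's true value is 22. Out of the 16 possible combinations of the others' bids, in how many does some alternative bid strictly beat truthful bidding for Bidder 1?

Others bid (4, 4): truth gives 0; bid 4 gives 18 > 0. Violating.
Others bid (4, 13): truth gives 0; bid 13 gives 9 > 0. Violating.
Others bid (4, 15): truth gives 0; bid 15 gives 7 > 0. Violating.
Others bid (13, 4): truth gives 0; bid 13 gives 9 > 0. Violating.
Others bid (4, 22): truth gives 0; no alternative beats it.
Others bid (13, 22): truth gives 0; no alternative beats it.
(Checking all 16 profiles: 9 have a profitable deviation, 7 do not.)

9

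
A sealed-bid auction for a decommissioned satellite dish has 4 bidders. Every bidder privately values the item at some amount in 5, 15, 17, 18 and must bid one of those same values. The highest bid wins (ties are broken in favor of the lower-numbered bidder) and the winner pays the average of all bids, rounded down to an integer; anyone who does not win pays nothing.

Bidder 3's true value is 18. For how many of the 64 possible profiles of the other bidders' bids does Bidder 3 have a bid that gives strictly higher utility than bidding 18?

1

Others bid (5, 5, 5): truth gives 10; bid 15 gives 11 > 10. Violating.
Others bid (5, 5, 15): truth gives 8; no alternative beats it.
Others bid (5, 5, 17): truth gives 7; no alternative beats it.
(Checking all 64 profiles: 1 has a profitable deviation, 63 do not.)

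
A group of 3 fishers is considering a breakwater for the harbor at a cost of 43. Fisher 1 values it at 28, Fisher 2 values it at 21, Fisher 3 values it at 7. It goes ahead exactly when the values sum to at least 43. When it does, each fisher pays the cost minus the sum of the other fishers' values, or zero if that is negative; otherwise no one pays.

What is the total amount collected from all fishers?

Total value 56 ≥ cost 43, so it is built.
Fisher 1: others sum to 28; max(0, 43 - 28) = 15.
Fisher 2: others sum to 35; max(0, 43 - 35) = 8.
Fisher 3: others sum to 49; max(0, 43 - 49) = 0.
Total collected = 15 + 8 + 0 = 23.

23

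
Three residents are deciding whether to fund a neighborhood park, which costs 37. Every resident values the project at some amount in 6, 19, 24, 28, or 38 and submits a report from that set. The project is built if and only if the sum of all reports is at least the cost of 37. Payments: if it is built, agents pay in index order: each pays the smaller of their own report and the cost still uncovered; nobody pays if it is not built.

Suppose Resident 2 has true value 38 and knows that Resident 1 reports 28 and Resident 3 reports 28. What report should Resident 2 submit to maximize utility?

Report 6: project built, pays 6, utility 38 - 6 = 32.
Report 19: project built, pays 9, utility 38 - 9 = 29.
Report 24: project built, pays 9, utility 38 - 9 = 29.
Report 28: project built, pays 9, utility 38 - 9 = 29.
Report 38: project built, pays 9, utility 38 - 9 = 29.
The best choice is 6 with utility 32.

6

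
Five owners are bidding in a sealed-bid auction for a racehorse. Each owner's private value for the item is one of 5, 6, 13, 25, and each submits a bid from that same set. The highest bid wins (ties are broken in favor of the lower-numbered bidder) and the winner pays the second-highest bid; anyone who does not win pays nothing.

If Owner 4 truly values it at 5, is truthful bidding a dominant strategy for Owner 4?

Yes

Check each profile of the others' bids and compare truth against every alternative bid.
Others bid (5, 5, 5, 6): truth gives 0, best alternative gives -1.
Others bid (5, 5, 5, 5): truth gives 0, best alternative gives 0.
Others bid (5, 5, 5, 13): truth gives 0, best alternative gives 0.
Others bid (5, 5, 5, 25): truth gives 0, best alternative gives 0.
Others bid (5, 5, 6, 5): truth gives 0, best alternative gives 0.
Others bid (5, 5, 6, 6): truth gives 0, best alternative gives 0.
(Remaining 250 profiles checked similarly; truth is weakly best in each.)
In every case the truthful bid is at least as good as any alternative, so it is a dominant strategy.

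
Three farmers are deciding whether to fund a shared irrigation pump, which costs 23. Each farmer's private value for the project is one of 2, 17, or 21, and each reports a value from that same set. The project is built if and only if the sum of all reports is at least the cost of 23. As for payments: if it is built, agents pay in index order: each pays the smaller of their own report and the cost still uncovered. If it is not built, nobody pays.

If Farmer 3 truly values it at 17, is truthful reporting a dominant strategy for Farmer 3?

Check each profile of the others' reports and compare truth against every alternative report.
Others report (2, 21): truth gives 17, best alternative gives 17.
Others report (17, 17): truth gives 17, best alternative gives 17.
Others report (17, 21): truth gives 17, best alternative gives 17.
Others report (21, 2): truth gives 17, best alternative gives 17.
Others report (21, 17): truth gives 17, best alternative gives 17.
Others report (21, 21): truth gives 17, best alternative gives 17.
(Remaining 3 profiles checked similarly; truth is weakly best in each.)
In every case the truthful report is at least as good as any alternative, so it is a dominant strategy.

Yes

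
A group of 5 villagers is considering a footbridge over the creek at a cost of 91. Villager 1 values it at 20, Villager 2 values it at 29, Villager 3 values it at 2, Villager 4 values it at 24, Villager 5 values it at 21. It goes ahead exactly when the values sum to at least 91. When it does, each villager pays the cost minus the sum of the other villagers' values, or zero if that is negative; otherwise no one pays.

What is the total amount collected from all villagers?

Total value 96 ≥ cost 91, so it is built.
Villager 1: others sum to 76; max(0, 91 - 76) = 15.
Villager 2: others sum to 67; max(0, 91 - 67) = 24.
Villager 3: others sum to 94; max(0, 91 - 94) = 0.
Villager 4: others sum to 72; max(0, 91 - 72) = 19.
Villager 5: others sum to 75; max(0, 91 - 75) = 16.
Total collected = 15 + 24 + 0 + 19 + 16 = 74.

74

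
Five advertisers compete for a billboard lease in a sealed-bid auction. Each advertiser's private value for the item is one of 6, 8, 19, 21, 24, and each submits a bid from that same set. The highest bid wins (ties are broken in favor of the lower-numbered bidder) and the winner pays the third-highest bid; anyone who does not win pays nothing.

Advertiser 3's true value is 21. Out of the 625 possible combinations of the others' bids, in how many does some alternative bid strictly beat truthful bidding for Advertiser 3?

Others bid (6, 6, 6, 24): truth gives 0; bid 24 gives 15 > 0. Violating.
Others bid (6, 6, 8, 24): truth gives 0; bid 24 gives 13 > 0. Violating.
Others bid (6, 6, 19, 24): truth gives 0; bid 24 gives 2 > 0. Violating.
Others bid (6, 6, 24, 6): truth gives 0; bid 24 gives 15 > 0. Violating.
Others bid (6, 6, 6, 6): truth gives 15; no alternative beats it.
Others bid (6, 6, 6, 8): truth gives 15; no alternative beats it.
(Checking all 625 profiles: 108 have a profitable deviation, 517 do not.)

108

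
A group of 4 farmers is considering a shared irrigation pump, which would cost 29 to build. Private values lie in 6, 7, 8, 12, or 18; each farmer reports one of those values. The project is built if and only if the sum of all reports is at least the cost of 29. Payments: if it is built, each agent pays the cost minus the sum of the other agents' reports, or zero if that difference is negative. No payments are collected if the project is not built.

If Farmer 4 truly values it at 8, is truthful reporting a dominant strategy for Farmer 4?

Yes

Check each profile of the others' reports and compare truth against every alternative report.
Others report (6, 6, 18): truth gives 8, best alternative gives 8.
Others report (6, 7, 18): truth gives 8, best alternative gives 8.
Others report (6, 8, 18): truth gives 8, best alternative gives 8.
Others report (6, 12, 12): truth gives 8, best alternative gives 8.
Others report (6, 12, 18): truth gives 8, best alternative gives 8.
Others report (6, 18, 6): truth gives 8, best alternative gives 8.
(Remaining 119 profiles checked similarly; truth is weakly best in each.)
In every case the truthful report is at least as good as any alternative, so it is a dominant strategy.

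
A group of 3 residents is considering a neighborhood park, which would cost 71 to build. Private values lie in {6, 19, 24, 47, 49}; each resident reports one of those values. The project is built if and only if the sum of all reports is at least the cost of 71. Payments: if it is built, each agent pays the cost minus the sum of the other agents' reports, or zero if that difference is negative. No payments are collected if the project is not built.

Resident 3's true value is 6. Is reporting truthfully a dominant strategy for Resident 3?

Check each profile of the others' reports and compare truth against every alternative report.
Others report (6, 47): truth gives 0, best alternative gives -12.
Others report (47, 6): truth gives 0, best alternative gives -12.
Others report (6, 49): truth gives 0, best alternative gives -10.
Others report (49, 6): truth gives 0, best alternative gives -10.
Others report (24, 47): truth gives 6, best alternative gives 6.
Others report (24, 49): truth gives 6, best alternative gives 6.
(Remaining 19 profiles checked similarly; truth is weakly best in each.)
In every case the truthful report is at least as good as any alternative, so it is a dominant strategy.

Yes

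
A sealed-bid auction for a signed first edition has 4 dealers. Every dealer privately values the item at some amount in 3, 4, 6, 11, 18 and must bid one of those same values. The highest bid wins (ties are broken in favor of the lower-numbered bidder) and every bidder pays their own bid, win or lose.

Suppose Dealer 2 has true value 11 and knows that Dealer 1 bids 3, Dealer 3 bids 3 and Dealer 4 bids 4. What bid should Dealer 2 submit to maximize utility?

4

Bid 3: loses but pays 3, utility -3.
Bid 4: wins, pays 4, utility 11 - 4 = 7.
Bid 6: wins, pays 6, utility 11 - 6 = 5.
Bid 11: wins, pays 11, utility 11 - 11 = 0.
Bid 18: wins, pays 18, utility 11 - 18 = -7.
The best choice is 4 with utility 7.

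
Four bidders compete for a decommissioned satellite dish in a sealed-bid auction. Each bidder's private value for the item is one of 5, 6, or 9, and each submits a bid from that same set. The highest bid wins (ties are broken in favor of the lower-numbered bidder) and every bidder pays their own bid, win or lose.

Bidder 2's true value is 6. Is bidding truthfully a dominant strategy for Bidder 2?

Consider the case where Bidder 1 bids 5, Bidder 3 bids 5 and Bidder 4 bids 9.
Truthful bid 6: loses but pays 6, utility -6.
Bid 5 instead: loses but pays 5, utility -5.
Since -5 > -6, bidding 5 is strictly better here, so truthful bidding is not dominant.

No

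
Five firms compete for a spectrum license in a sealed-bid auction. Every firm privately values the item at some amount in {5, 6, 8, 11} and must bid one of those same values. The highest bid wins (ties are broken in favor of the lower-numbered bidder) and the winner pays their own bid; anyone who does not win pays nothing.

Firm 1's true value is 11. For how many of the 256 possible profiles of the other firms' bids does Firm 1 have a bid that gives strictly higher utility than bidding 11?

81

Others bid (5, 5, 5, 5): truth gives 0; bid 5 gives 6 > 0. Violating.
Others bid (5, 5, 5, 6): truth gives 0; bid 6 gives 5 > 0. Violating.
Others bid (5, 5, 5, 8): truth gives 0; bid 8 gives 3 > 0. Violating.
Others bid (5, 5, 6, 5): truth gives 0; bid 6 gives 5 > 0. Violating.
Others bid (5, 5, 5, 11): truth gives 0; no alternative beats it.
Others bid (5, 5, 6, 11): truth gives 0; no alternative beats it.
(Checking all 256 profiles: 81 have a profitable deviation, 175 do not.)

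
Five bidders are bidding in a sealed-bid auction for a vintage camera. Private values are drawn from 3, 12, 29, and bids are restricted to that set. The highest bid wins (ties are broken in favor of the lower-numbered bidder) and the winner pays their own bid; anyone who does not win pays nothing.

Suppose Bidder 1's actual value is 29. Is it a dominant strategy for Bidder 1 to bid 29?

Consider the case where Bidder 2 bids 3, Bidder 3 bids 3, Bidder 4 bids 3 and Bidder 5 bids 3.
Truthful bid 29: wins, pays 29, utility 29 - 29 = 0.
Bid 3 instead: wins, pays 3, utility 29 - 3 = 26.
Since 26 > 0, bidding 3 is strictly better here, so truthful bidding is not dominant.

No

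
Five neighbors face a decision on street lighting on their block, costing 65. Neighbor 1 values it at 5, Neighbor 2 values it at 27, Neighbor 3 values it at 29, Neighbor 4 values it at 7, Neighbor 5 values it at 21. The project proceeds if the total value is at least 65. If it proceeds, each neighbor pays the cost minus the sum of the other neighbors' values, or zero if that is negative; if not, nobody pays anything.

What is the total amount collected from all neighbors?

Total value 89 ≥ cost 65, so it is built.
Neighbor 1: others sum to 84; max(0, 65 - 84) = 0.
Neighbor 2: others sum to 62; max(0, 65 - 62) = 3.
Neighbor 3: others sum to 60; max(0, 65 - 60) = 5.
Neighbor 4: others sum to 82; max(0, 65 - 82) = 0.
Neighbor 5: others sum to 68; max(0, 65 - 68) = 0.
Total collected = 0 + 3 + 5 + 0 + 0 = 8.

8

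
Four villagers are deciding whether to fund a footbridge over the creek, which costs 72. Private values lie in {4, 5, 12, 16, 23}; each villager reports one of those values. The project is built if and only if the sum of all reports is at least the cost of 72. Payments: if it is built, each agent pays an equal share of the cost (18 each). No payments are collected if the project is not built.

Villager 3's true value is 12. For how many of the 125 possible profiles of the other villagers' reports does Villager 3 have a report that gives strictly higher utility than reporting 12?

3

Others report (16, 23, 23): truth gives -6; report 4 gives 0 > -6. Violating.
Others report (23, 16, 23): truth gives -6; report 4 gives 0 > -6. Violating.
Others report (23, 23, 16): truth gives -6; report 4 gives 0 > -6. Violating.
Others report (4, 4, 4): truth gives 0; no alternative beats it.
Others report (4, 4, 5): truth gives 0; no alternative beats it.
(Checking all 125 profiles: 3 have a profitable deviation, 122 do not.)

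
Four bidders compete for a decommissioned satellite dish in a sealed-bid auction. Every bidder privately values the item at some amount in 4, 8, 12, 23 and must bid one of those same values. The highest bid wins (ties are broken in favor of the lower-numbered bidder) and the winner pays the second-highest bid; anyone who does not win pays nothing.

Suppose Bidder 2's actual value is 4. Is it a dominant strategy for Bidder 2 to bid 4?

Check each profile of the others' bids and compare truth against every alternative bid.
Others bid (4, 4, 8): truth gives 0, best alternative gives -4.
Others bid (4, 8, 4): truth gives 0, best alternative gives -4.
Others bid (4, 8, 8): truth gives 0, best alternative gives -4.
Others bid (4, 4, 4): truth gives 0, best alternative gives 0.
Others bid (4, 4, 12): truth gives 0, best alternative gives 0.
Others bid (4, 4, 23): truth gives 0, best alternative gives 0.
(Remaining 58 profiles checked similarly; truth is weakly best in each.)
In every case the truthful bid is at least as good as any alternative, so it is a dominant strategy.

Yes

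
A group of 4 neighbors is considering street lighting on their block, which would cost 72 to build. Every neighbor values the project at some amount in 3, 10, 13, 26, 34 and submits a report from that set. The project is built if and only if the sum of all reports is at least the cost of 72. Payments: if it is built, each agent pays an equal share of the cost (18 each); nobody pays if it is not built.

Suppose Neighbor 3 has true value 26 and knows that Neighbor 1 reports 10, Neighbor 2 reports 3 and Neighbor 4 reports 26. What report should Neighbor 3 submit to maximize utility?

Report 3: project not built, utility 0.
Report 10: project not built, utility 0.
Report 13: project not built, utility 0.
Report 26: project not built, utility 0.
Report 34: project built, pays 18, utility 26 - 18 = 8.
The best choice is 34 with utility 8.

34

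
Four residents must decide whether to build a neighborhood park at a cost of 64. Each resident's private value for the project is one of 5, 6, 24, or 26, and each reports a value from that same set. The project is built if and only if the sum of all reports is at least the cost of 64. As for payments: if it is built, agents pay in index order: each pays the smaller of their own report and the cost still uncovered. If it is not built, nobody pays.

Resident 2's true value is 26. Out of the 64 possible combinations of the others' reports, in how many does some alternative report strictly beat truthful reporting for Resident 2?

Others report (5, 24, 24): truth gives 0; report 24 gives 2 > 0. Violating.
Others report (5, 24, 26): truth gives 0; report 24 gives 2 > 0. Violating.
Others report (5, 26, 24): truth gives 0; report 24 gives 2 > 0. Violating.
Others report (5, 26, 26): truth gives 0; report 24 gives 2 > 0. Violating.
Others report (5, 5, 5): truth gives 0; no alternative beats it.
Others report (5, 5, 6): truth gives 0; no alternative beats it.
(Checking all 64 profiles: 32 have a profitable deviation, 32 do not.)

32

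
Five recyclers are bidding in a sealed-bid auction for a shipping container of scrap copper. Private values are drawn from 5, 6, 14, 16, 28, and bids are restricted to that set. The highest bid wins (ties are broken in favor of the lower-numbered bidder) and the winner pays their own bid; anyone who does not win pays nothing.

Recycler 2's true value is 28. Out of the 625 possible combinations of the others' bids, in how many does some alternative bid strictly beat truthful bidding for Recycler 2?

192

Others bid (5, 5, 5, 5): truth gives 0; bid 6 gives 22 > 0. Violating.
Others bid (5, 5, 5, 6): truth gives 0; bid 6 gives 22 > 0. Violating.
Others bid (5, 5, 5, 14): truth gives 0; bid 14 gives 14 > 0. Violating.
Others bid (5, 5, 5, 16): truth gives 0; bid 16 gives 12 > 0. Violating.
Others bid (5, 5, 5, 28): truth gives 0; no alternative beats it.
Others bid (5, 5, 6, 28): truth gives 0; no alternative beats it.
(Checking all 625 profiles: 192 have a profitable deviation, 433 do not.)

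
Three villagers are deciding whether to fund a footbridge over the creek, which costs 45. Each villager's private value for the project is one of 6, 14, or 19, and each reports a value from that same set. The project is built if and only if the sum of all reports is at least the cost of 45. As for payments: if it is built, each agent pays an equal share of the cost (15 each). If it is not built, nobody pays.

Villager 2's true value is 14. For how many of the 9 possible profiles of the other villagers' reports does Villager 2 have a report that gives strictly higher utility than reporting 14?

3

Others report (14, 19): truth gives -1; report 6 gives 0 > -1. Violating.
Others report (19, 14): truth gives -1; report 6 gives 0 > -1. Violating.
Others report (19, 19): truth gives -1; report 6 gives 0 > -1. Violating.
Others report (6, 6): truth gives 0; no alternative beats it.
Others report (6, 14): truth gives 0; no alternative beats it.
(Checking all 9 profiles: 3 have a profitable deviation, 6 do not.)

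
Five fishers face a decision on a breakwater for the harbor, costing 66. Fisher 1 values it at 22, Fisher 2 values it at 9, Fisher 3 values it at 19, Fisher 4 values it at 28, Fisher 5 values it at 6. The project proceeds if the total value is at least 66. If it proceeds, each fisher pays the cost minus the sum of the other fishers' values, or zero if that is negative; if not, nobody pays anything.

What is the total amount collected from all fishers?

15

Total value 84 ≥ cost 66, so it is built.
Fisher 1: others sum to 62; max(0, 66 - 62) = 4.
Fisher 2: others sum to 75; max(0, 66 - 75) = 0.
Fisher 3: others sum to 65; max(0, 66 - 65) = 1.
Fisher 4: others sum to 56; max(0, 66 - 56) = 10.
Fisher 5: others sum to 78; max(0, 66 - 78) = 0.
Total collected = 4 + 0 + 1 + 10 + 0 = 15.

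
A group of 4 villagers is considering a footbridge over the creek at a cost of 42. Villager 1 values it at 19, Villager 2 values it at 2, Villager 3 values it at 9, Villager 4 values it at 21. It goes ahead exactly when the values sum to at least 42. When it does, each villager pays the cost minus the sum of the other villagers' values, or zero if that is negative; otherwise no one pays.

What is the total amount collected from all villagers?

22

Total value 51 ≥ cost 42, so it is built.
Villager 1: others sum to 32; max(0, 42 - 32) = 10.
Villager 2: others sum to 49; max(0, 42 - 49) = 0.
Villager 3: others sum to 42; max(0, 42 - 42) = 0.
Villager 4: others sum to 30; max(0, 42 - 30) = 12.
Total collected = 10 + 0 + 0 + 12 = 22.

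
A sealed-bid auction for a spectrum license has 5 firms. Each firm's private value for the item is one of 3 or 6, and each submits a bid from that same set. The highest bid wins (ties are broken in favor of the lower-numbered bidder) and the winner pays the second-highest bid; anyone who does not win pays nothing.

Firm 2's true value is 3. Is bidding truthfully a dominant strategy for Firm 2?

Check each profile of the others' bids and compare truth against every alternative bid.
Others bid (3, 3, 3, 6): truth gives 0, best alternative gives -3.
Others bid (3, 3, 6, 3): truth gives 0, best alternative gives -3.
Others bid (3, 3, 6, 6): truth gives 0, best alternative gives -3.
Others bid (3, 6, 3, 3): truth gives 0, best alternative gives -3.
Others bid (3, 6, 3, 6): truth gives 0, best alternative gives -3.
Others bid (3, 6, 6, 3): truth gives 0, best alternative gives -3.
(Remaining 10 profiles checked similarly; truth is weakly best in each.)
In every case the truthful bid is at least as good as any alternative, so it is a dominant strategy.

Yes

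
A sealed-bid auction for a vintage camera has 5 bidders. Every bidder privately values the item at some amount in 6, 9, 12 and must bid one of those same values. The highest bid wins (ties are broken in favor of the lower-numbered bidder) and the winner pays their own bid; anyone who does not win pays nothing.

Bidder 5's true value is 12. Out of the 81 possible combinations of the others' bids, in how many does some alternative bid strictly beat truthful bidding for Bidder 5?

1

Others bid (6, 6, 6, 6): truth gives 0; bid 9 gives 3 > 0. Violating.
Others bid (6, 6, 6, 9): truth gives 0; no alternative beats it.
Others bid (6, 6, 6, 12): truth gives 0; no alternative beats it.
(Checking all 81 profiles: 1 has a profitable deviation, 80 do not.)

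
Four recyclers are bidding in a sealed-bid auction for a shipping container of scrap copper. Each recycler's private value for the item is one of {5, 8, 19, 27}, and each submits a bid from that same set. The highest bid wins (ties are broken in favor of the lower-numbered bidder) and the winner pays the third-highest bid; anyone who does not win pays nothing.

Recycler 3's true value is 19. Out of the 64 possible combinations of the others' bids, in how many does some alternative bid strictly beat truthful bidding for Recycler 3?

12

Others bid (5, 5, 27): truth gives 0; bid 27 gives 14 > 0. Violating.
Others bid (5, 8, 27): truth gives 0; bid 27 gives 11 > 0. Violating.
Others bid (5, 19, 5): truth gives 0; bid 27 gives 14 > 0. Violating.
Others bid (5, 19, 8): truth gives 0; bid 27 gives 11 > 0. Violating.
Others bid (5, 5, 5): truth gives 14; no alternative beats it.
Others bid (5, 5, 8): truth gives 14; no alternative beats it.
(Checking all 64 profiles: 12 have a profitable deviation, 52 do not.)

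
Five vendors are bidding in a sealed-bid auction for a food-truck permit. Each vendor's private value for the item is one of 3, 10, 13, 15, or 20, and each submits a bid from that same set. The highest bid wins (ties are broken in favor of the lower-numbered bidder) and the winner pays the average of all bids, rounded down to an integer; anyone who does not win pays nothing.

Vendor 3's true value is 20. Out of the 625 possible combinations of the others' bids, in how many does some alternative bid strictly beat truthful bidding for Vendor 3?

Others bid (3, 3, 3, 3): truth gives 14; bid 10 gives 16 > 14. Violating.
Others bid (3, 3, 3, 10): truth gives 13; bid 10 gives 15 > 13. Violating.
Others bid (3, 3, 3, 13): truth gives 12; bid 13 gives 13 > 12. Violating.
Others bid (3, 3, 3, 15): truth gives 12; bid 15 gives 13 > 12. Violating.
Others bid (3, 3, 3, 20): truth gives 11; no alternative beats it.
Others bid (3, 3, 10, 20): truth gives 9; no alternative beats it.
(Checking all 625 profiles: 144 have a profitable deviation, 481 do not.)

144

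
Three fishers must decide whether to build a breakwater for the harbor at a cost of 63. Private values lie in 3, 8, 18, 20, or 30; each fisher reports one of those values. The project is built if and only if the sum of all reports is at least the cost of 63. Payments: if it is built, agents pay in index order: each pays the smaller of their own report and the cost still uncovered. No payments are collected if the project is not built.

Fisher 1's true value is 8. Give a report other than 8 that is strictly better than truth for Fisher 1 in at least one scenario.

Suppose Fisher 2 reports 30 and Fisher 3 reports 30.
Report 8: project built, pays 8, utility 8 - 8 = 0.
Report 3: project built, pays 3, utility 8 - 3 = 5.
So reporting 3 beats truth here (5 > 0).

3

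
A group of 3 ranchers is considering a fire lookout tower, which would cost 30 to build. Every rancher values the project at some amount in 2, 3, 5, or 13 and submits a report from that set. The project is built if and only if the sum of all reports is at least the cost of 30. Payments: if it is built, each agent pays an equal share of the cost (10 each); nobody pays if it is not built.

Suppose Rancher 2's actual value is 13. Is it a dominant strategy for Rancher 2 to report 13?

Check each profile of the others' reports and compare truth against every alternative report.
Others report (5, 13): truth gives 3, best alternative gives 0.
Others report (13, 5): truth gives 3, best alternative gives 0.
Others report (13, 13): truth gives 3, best alternative gives 3.
Others report (2, 2): truth gives 0, best alternative gives 0.
Others report (2, 3): truth gives 0, best alternative gives 0.
Others report (2, 5): truth gives 0, best alternative gives 0.
(Remaining 10 profiles checked similarly; truth is weakly best in each.)
In every case the truthful report is at least as good as any alternative, so it is a dominant strategy.

Yes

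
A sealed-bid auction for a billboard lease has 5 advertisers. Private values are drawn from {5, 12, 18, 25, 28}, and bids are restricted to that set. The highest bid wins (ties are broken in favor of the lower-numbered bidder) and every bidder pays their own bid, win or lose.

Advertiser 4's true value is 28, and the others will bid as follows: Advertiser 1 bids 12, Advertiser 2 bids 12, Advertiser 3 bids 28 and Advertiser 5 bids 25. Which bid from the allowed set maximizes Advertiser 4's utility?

5

Bid 5: loses but pays 5, utility -5.
Bid 12: loses but pays 12, utility -12.
Bid 18: loses but pays 18, utility -18.
Bid 25: loses but pays 25, utility -25.
Bid 28: loses but pays 28, utility -28.
The best choice is 5 with utility -5.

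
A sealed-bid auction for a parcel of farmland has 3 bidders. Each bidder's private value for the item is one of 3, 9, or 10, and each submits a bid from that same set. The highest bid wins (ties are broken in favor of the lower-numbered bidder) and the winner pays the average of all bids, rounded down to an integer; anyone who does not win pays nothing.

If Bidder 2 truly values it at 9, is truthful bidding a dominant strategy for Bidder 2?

Consider the case where Bidder 1 bids 3 and Bidder 3 bids 10.
Truthful bid 9: loses, pays 0, utility 0.
Bid 10 instead: wins, pays 7, utility 9 - 7 = 2.
Since 2 > 0, bidding 10 is strictly better here, so truthful bidding is not dominant.

No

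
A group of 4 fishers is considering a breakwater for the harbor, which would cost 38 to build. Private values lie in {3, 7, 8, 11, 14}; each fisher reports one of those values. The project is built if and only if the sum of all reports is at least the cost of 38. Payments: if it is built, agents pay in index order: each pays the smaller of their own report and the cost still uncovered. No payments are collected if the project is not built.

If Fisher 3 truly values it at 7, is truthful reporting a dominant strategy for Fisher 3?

No

Consider the case where Fisher 1 reports 7, Fisher 2 reports 14 and Fisher 4 reports 14.
Truthful report 7: project built, pays 7, utility 7 - 7 = 0.
Report 3 instead: project built, pays 3, utility 7 - 3 = 4.
Since 4 > 0, reporting 3 is strictly better here, so truthful reporting is not dominant.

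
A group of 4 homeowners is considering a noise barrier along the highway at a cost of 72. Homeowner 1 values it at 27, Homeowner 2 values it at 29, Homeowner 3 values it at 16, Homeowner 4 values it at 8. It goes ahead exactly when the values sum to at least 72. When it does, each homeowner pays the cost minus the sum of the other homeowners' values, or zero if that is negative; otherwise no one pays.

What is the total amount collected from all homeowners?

Total value 80 ≥ cost 72, so it is built.
Homeowner 1: others sum to 53; max(0, 72 - 53) = 19.
Homeowner 2: others sum to 51; max(0, 72 - 51) = 21.
Homeowner 3: others sum to 64; max(0, 72 - 64) = 8.
Homeowner 4: others sum to 72; max(0, 72 - 72) = 0.
Total collected = 19 + 21 + 8 + 0 = 48.

48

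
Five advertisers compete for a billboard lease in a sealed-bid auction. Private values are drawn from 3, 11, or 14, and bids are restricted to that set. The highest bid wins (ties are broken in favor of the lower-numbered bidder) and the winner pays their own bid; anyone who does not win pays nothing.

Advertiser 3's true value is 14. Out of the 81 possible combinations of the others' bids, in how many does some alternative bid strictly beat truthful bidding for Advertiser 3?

4

Others bid (3, 3, 3, 3): truth gives 0; bid 11 gives 3 > 0. Violating.
Others bid (3, 3, 3, 11): truth gives 0; bid 11 gives 3 > 0. Violating.
Others bid (3, 3, 11, 3): truth gives 0; bid 11 gives 3 > 0. Violating.
Others bid (3, 3, 11, 11): truth gives 0; bid 11 gives 3 > 0. Violating.
Others bid (3, 3, 3, 14): truth gives 0; no alternative beats it.
Others bid (3, 3, 11, 14): truth gives 0; no alternative beats it.
(Checking all 81 profiles: 4 have a profitable deviation, 77 do not.)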